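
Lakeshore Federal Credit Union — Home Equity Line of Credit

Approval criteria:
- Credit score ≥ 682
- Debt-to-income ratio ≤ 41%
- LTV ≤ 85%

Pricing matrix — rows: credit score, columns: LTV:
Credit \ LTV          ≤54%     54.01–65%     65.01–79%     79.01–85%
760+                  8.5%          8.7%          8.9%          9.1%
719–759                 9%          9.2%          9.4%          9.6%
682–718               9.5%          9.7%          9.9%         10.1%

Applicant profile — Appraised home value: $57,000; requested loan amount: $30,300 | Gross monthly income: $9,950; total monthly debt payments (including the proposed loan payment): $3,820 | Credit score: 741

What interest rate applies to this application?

9%

Credit score 741 ≥ 682; DTI = 3,820/9,950 = 38.4% ≤ 41%
Loan-to-value = 30,300/57,000 = 53.2% — pass (85% max)
Score 741 is in the 719–759 band; LTV 53.2% is in the ≤54% band → 9%.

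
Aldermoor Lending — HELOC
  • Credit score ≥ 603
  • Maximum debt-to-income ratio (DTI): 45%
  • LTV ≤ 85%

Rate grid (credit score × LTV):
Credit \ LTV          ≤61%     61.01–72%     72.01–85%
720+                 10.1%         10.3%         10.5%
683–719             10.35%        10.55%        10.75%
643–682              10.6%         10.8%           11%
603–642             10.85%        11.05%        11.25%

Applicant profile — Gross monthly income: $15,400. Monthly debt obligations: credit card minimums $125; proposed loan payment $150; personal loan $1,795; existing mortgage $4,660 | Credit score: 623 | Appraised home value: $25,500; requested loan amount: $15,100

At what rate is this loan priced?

Credit score 623 ≥ 603; Total monthly debts = (125 + 150 + 1,795 + 4,660) = 6,730. Debt-to-income = 6,730/15,400 = 43.7% — meets 45% limit
LTV: 15,100 ÷ 25,500 = 59.2%, within 85% cap
Credit 623 → row 603–642; LTV 59.2% → column ≤61%. Grid cell → 10.85%.

10.85%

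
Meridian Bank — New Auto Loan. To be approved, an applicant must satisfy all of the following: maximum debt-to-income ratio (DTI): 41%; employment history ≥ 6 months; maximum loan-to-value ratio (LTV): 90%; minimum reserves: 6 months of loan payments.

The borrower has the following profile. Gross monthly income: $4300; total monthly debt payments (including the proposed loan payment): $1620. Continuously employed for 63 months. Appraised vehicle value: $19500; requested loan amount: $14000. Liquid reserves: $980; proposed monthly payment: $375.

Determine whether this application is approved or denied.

DTI = 1,620/4,300 = 37.7% ≤ 41%
Employment 63 ≥ 6 months
Loan-to-value = 14,000/19,500 = 71.8% — pass (90% max)
Liquid reserves cover 980/375 = 2.6 months — < 6 required
Fails on reserves.

Denied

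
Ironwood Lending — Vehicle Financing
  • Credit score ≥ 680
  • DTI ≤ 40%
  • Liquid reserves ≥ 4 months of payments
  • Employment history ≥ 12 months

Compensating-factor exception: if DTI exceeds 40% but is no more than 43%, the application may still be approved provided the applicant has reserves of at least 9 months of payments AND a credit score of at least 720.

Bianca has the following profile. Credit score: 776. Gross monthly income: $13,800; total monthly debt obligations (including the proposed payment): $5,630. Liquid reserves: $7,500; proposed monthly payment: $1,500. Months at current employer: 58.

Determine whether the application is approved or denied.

Credit score 776 ≥ 680 (meets base)
DTI = 5,630/13,800 = 40.8% > 40% — standard DTI limit exceeded.
Reserves = 7,500/1,500 = 5.0 months ≥ 4
Employment 58 ≥ 12 months
40.8% falls in the override range (40%–43%), so the compensating-factor test applies.
Override check — reserves: 5.0 mo (short of 9); score: 776 (ok).
Compensating-factor requirement not fully met.

Denied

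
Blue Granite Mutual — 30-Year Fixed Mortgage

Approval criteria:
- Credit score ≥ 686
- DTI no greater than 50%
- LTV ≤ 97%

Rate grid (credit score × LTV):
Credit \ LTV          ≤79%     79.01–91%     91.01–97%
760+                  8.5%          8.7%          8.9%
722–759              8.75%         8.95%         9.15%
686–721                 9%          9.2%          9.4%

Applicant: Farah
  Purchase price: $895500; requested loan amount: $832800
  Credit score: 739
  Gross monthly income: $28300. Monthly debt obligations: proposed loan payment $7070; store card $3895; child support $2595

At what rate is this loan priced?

9.15%

Credit score 739 ≥ 686; Total monthly debts = (7,070 + 3,895 + 2,595) = 13,560. DTI = 13,560/28,300 = 47.9% ≤ 50%
Loan-to-value = 832,800/895,500 = 93% — pass (97% max)
Score 739 is in the 722–759 band; LTV 93% is in the 91.01–97% band → 9.15%.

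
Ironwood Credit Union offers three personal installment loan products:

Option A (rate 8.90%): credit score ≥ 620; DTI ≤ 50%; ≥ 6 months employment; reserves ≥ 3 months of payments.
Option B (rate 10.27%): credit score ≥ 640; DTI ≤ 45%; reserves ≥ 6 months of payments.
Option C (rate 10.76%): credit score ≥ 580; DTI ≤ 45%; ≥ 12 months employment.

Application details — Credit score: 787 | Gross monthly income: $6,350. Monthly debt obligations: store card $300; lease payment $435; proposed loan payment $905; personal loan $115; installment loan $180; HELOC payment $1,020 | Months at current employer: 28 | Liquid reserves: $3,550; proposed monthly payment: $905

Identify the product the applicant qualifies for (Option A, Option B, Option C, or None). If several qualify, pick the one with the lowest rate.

Option A

Total debts = (300 + 435 + 905 + 115 + 180 + 1,020) = 2,955; DTI = 2,955/6,350 = 46.5%.
Reserves = 3,550/905 = 3.9 months.
Option A: score 787 ≥ 620; DTI 46.5% ≤ 50%; employment 28 ≥ 6 mo; reserves 3.9 ≥ 3 mo → qualifies.
Option B: score 787 ≥ 640; DTI 46.5% > 45%; reserves 3.9 < 6 mo → does not qualify.
Option C: score 787 ≥ 580; DTI 46.5% > 45%; employment 28 ≥ 12 mo → does not qualify.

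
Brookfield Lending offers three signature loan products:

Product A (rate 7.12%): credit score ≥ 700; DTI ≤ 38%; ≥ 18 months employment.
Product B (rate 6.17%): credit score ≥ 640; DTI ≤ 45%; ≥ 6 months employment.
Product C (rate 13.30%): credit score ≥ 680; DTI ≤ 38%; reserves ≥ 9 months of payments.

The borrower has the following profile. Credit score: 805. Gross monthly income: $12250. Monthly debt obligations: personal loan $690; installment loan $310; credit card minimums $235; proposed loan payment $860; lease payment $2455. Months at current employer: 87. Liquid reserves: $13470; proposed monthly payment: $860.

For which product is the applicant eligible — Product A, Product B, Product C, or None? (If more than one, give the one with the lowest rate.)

Total debts = (690 + 310 + 235 + 860 + 2,455) = 4,550; DTI = 4,550/12,250 = 37.1%.
Reserves = 13,470/860 = 15.7 months.
Product A: score 805 ≥ 700; DTI 37.1% ≤ 38%; employment 87 ≥ 18 mo → qualifies.
Product B: score 805 ≥ 640; DTI 37.1% ≤ 45%; employment 87 ≥ 6 mo → qualifies.
Product C: score 805 ≥ 680; DTI 37.1% ≤ 38%; reserves 15.7 ≥ 9 mo → qualifies.
Qualifying: Product A, Product B, Product C. Lowest rate is 6.17% → Product B.

Product B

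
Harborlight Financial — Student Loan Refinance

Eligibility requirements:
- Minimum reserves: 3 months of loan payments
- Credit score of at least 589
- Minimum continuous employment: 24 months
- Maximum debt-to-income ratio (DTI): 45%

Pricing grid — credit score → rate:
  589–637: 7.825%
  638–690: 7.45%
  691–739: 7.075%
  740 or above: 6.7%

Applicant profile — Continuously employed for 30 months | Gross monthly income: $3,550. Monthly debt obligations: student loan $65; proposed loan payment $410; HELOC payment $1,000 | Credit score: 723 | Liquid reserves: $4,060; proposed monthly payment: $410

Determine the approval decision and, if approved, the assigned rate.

Approved at 7.075%

Credit score 723 ≥ 589 (meets minimum)
Total monthly debts = (65 + 410 + 1,000) = 1,475. Debt-to-income = 1,475/3,550 = 41.5% — meets 45% limit
Reserves: 4,060 ÷ 410 = 9.9 months (meets 3-month minimum)
Employment 30 ≥ 24 months
All requirements met. Score 723 falls in the 691–739 tier → 7.075%.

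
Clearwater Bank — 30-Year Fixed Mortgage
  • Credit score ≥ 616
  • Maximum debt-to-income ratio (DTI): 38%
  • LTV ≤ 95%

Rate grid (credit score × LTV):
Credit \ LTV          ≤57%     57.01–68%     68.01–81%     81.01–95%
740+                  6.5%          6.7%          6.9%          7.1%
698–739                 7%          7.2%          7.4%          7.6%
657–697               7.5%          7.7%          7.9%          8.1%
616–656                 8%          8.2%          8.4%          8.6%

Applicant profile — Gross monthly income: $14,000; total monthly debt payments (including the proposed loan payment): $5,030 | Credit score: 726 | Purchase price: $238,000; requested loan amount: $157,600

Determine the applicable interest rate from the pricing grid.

Credit score 726 ≥ 616; DTI: 5,030 ÷ 14,000 = 35.9%, within the 38% cap
LTV = 157,600/238,000 = 66.2% ≤ 95%
Credit 726 → row 698–739; LTV 66.2% → column 57.01–68%. Grid cell → 7.2%.

7.2%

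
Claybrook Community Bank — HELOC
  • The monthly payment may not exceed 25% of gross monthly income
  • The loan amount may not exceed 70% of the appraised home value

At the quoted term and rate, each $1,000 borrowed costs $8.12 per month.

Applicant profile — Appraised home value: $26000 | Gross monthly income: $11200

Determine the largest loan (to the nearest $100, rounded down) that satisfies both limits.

Payment cap: 25% × $11,200 = $2,800/month.
At $8.12 per $1,000, that supports 2,800/8.12 × 1,000 ≈ $344,827 → $344,800.
LTV cap: 70% × $26,000 = $18,200 → $18,200.
Binding constraint: loan-to-value.

$18,200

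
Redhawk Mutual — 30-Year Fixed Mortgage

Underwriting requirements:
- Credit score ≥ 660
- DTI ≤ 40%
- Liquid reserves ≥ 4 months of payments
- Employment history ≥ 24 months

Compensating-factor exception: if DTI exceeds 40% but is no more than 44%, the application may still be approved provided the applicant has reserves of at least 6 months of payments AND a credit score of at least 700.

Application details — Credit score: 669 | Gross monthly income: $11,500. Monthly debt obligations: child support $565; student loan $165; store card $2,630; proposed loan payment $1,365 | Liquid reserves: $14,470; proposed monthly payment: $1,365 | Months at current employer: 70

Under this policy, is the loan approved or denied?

Denied

Credit score 669 ≥ 660 (meets base)
Total debts = (565 + 165 + 2,630 + 1,365) = 4,725. DTI: 4,725 ÷ 11,500 = 41.1%, over the 40% base limit.
Reserves = 14,470/1,365 = 10.6 months ≥ 4
Employment 70 ≥ 24 months
41.1% falls in the override range (40%–44%), so the compensating-factor test applies.
Override check — reserves: 10.6 mo (ok); score: 669 (below 700).
Compensating-factor requirement not fully met.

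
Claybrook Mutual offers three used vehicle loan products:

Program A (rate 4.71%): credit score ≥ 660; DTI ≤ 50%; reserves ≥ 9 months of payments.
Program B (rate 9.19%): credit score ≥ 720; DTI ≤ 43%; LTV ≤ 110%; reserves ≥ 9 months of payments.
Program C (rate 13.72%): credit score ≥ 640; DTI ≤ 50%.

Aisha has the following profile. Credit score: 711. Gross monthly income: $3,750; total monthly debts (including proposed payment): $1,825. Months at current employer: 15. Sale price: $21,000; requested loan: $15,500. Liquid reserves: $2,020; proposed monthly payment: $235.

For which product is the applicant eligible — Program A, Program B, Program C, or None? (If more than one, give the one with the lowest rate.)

Program C

DTI = 1,825/3,750 = 48.7%.
LTV = 15,500/21,000 = 73.8%.
Reserves = 2,020/235 = 8.6 months.
Program A: score 711 ≥ 660; DTI 48.7% ≤ 50%; reserves 8.6 < 9 mo → does not qualify.
Program B: score 711 < 720; DTI 48.7% > 43%; LTV 73.8% ≤ 110%; reserves 8.6 < 9 mo → does not qualify.
Program C: score 711 ≥ 640; DTI 48.7% ≤ 50% → qualifies.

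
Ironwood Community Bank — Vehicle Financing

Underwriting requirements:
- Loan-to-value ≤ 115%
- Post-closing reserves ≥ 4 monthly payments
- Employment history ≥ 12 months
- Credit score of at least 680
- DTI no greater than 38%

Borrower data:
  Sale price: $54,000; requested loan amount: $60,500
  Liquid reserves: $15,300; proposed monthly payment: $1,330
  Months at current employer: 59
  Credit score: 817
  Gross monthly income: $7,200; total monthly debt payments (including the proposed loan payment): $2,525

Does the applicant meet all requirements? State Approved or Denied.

Approved

LTV: 60,500 ÷ 54,000 = 112%, within 115% cap
Reserves: 15,300 ÷ 1,330 = 11.5 months (meets 4-month minimum)
Employment 59 ≥ 12 months
Credit score 817 ≥ 680 (meets)
Debt-to-income = 2,525/7,200 = 35.1% — meets 38% limit
All criteria satisfied.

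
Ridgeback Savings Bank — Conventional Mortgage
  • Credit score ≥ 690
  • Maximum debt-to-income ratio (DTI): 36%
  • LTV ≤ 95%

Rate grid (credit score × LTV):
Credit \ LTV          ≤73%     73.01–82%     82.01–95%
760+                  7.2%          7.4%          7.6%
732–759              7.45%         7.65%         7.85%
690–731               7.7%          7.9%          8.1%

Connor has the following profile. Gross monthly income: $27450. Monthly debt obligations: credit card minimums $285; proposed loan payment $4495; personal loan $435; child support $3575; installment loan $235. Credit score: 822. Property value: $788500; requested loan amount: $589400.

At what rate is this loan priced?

7.4%

Credit score 822 ≥ 690; Total monthly debts = (285 + 4,495 + 435 + 3,575 + 235) = 9,025. DTI = 9,025/27,450 = 32.9% ≤ 36%
LTV = 589,400/788,500 = 74.7% ≤ 95%
Credit 822 → row 760+; LTV 74.7% → column 73.01–82%. Grid cell → 7.4%.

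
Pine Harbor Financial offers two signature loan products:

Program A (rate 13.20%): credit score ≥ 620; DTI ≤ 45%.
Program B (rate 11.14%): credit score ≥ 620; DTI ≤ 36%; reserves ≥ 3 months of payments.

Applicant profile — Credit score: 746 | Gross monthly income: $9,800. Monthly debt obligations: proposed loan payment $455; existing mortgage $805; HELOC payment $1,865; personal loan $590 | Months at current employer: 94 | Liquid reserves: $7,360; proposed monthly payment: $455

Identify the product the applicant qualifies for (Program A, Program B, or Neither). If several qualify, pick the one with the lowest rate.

Total debts = (455 + 805 + 1,865 + 590) = 3,715; DTI = 3,715/9,800 = 37.9%.
Reserves = 7,360/455 = 16.2 months.
Program A: score 746 ≥ 620; DTI 37.9% ≤ 45% → qualifies.
Program B: score 746 ≥ 620; DTI 37.9% > 36%; reserves 16.2 ≥ 3 mo → does not qualify.

Program A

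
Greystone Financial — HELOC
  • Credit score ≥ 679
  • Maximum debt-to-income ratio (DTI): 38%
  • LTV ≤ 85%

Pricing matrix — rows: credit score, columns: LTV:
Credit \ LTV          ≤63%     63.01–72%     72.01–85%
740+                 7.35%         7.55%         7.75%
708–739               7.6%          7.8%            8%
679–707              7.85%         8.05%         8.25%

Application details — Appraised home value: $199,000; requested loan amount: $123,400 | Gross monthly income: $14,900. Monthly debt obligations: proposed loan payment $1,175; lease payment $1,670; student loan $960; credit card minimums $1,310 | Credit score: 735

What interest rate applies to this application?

7.6%

Credit score 735 ≥ 679; Total monthly debts = (1,175 + 1,670 + 960 + 1,310) = 5,115. DTI: 5,115 ÷ 14,900 = 34.3%, within the 38% cap
LTV: 123,400 ÷ 199,000 = 62%, within 85% cap
Row: 735 falls in 708–739. Column: 62% falls in ≤63%. Rate = 7.6%.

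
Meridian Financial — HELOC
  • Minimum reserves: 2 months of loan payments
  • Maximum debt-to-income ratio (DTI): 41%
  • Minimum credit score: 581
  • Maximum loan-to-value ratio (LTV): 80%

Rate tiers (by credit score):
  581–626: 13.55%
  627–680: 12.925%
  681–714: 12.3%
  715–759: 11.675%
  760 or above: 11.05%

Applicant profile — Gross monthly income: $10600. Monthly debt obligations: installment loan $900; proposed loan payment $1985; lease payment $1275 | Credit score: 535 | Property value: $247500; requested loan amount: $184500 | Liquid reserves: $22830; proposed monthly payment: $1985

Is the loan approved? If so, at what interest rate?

Credit score 535 < 581 (below minimum)
LTV: 184,500 ÷ 247,500 = 74.5%, within 80% cap
Reserves: 22,830 ÷ 1,985 = 11.5 months (meets 2-month minimum)
Total monthly debts = (900 + 1,985 + 1,275) = 4,160. Debt-to-income = 4,160/10,600 = 39.2% — meets 41% limit
Not all requirements met → denied.

Denied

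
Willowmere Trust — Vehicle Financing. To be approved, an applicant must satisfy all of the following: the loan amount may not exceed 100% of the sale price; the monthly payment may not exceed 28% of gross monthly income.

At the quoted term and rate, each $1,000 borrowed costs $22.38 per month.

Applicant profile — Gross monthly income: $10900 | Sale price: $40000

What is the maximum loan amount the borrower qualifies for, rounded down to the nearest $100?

$40,000

Payment cap: 28% × $10,900 = $3,052/month.
At $22.38 per $1,000, that supports 3,052/22.38 × 1,000 ≈ $136,371 → $136,300.
LTV cap: 100% × $40,000 = $40,000 → $40,000.
Binding constraint: loan-to-value.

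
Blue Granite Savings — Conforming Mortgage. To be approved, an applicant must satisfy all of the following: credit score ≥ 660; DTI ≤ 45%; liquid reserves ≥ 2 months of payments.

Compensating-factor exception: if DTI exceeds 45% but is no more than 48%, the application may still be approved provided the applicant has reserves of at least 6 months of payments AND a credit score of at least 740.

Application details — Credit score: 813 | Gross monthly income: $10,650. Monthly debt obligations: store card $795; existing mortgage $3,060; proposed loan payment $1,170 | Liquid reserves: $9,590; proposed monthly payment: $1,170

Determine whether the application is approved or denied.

Approved

Credit score 813 ≥ 660 (meets base)
Total debts = (795 + 3,060 + 1,170) = 5,025. DTI = 5,025/10,650 = 47.2% > 45% — standard DTI limit exceeded.
Reserves: 9,590 ÷ 1,170 = 8.2 months (meets 2-month minimum)
47.2% falls in the override range (45%–48%), so the compensating-factor test applies.
Reserves 8.2 ≥ 6 months; credit score 813 ≥ 740.
Both override conditions satisfied; DTI exception granted.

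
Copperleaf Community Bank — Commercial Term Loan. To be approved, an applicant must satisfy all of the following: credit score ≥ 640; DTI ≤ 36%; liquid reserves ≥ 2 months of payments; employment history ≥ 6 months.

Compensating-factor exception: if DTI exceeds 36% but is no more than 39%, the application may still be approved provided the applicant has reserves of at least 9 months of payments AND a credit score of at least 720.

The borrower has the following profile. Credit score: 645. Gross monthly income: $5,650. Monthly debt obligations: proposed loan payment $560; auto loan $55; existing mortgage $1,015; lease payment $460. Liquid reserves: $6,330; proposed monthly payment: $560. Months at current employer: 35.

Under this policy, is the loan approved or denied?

Credit score 645 ≥ 640 (meets base)
Total debts = (560 + 55 + 1,015 + 460) = 2,090. DTI: 2,090 ÷ 5,650 = 37%, over the 36% base limit.
Reserves = 6,330/560 = 11.3 months ≥ 2
Employment 35 ≥ 6 months
37% falls in the override range (36%–39%), so the compensating-factor test applies.
Override check — reserves: 11.3 mo (ok); score: 645 (below 720).
Compensating-factor requirement not fully met.

Denied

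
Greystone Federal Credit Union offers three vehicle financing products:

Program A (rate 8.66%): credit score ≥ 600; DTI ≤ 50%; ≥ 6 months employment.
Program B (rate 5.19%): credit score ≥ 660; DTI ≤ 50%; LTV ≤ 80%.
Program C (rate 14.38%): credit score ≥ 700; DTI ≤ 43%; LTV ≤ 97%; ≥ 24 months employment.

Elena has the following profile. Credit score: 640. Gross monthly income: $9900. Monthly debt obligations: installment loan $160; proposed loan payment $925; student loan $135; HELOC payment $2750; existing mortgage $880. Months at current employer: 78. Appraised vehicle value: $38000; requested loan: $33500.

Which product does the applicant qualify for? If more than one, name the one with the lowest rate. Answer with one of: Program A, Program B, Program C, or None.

Total debts = (160 + 925 + 135 + 2,750 + 880) = 4,850; DTI = 4,850/9,900 = 49%.
LTV = 33,500/38,000 = 88.2%.
Program A: score 640 ≥ 600; DTI 49% ≤ 50%; employment 78 ≥ 6 mo → qualifies.
Program B: score 640 < 660; DTI 49% ≤ 50%; LTV 88.2% > 80% → does not qualify.
Program C: score 640 < 700; DTI 49% > 43%; LTV 88.2% ≤ 97%; employment 78 ≥ 24 mo → does not qualify.

Program A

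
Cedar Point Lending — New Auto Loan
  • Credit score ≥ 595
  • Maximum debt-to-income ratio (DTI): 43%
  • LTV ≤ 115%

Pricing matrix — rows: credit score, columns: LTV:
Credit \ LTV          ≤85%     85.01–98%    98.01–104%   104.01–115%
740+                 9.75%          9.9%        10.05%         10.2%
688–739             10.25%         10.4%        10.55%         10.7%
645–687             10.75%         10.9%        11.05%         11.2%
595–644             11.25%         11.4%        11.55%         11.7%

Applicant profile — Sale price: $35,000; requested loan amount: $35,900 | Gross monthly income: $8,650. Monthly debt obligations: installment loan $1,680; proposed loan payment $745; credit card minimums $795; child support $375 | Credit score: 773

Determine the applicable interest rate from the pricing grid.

10.05%

Credit score 773 ≥ 595; Total monthly debts = (1,680 + 745 + 795 + 375) = 3,595. DTI: 3,595 ÷ 8,650 = 41.6%, within the 43% cap
LTV = 35,900/35,000 = 102.6% ≤ 115%
Credit 773 → row 740+; LTV 102.6% → column 98.01–104%. Grid cell → 10.05%.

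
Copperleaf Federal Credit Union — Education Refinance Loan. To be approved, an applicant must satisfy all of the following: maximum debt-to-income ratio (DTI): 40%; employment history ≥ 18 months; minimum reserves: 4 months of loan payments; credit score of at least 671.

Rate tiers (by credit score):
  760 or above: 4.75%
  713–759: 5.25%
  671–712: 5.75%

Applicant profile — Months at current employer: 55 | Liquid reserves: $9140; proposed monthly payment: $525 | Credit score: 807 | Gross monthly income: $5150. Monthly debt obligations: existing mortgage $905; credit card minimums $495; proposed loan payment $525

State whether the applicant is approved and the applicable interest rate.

Credit score 807 ≥ 671 (meets minimum)
Total monthly debts = (905 + 495 + 525) = 1,925. DTI = 1,925/5,150 = 37.4% ≤ 40%
Reserves = 9,140/525 = 17.4 months ≥ 4
Employment 55 ≥ 18 months
All requirements met. Score 807 falls in the 760 or above tier → 4.75%.

Approved at 4.75%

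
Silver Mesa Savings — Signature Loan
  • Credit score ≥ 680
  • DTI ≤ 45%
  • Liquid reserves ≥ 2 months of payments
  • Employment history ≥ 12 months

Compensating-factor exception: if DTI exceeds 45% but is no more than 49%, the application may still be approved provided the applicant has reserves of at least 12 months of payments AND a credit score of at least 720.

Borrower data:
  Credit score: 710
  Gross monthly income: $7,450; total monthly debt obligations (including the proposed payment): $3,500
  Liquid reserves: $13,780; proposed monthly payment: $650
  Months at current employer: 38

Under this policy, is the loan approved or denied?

Credit score 710 ≥ 680 (meets base)
DTI = 3,500/7,450 = 47% > 45% — standard DTI limit exceeded.
Liquid reserves cover 13,780/650 = 21.2 months — ≥ 2 required
Employment 38 ≥ 12 months
DTI 47% is within the 45%–49% exception band; checking compensating factors.
Reserves 21.2 ≥ 12 months; credit score 710 < 720.
Override conditions not both satisfied; exception does not apply.

Denied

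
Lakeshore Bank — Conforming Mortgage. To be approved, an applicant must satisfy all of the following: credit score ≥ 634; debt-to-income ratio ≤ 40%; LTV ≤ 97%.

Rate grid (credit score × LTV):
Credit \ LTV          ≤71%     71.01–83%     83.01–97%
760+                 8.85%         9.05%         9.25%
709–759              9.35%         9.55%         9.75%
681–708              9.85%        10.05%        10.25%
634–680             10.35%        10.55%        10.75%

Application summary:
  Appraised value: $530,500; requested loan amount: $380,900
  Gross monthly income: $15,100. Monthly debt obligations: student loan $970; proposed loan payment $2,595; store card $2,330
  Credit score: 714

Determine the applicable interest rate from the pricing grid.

Credit score 714 ≥ 634; Total monthly debts = (970 + 2,595 + 2,330) = 5,895. DTI = 5,895/15,100 = 39% ≤ 40%
LTV: 380,900 ÷ 530,500 = 71.8%, within 97% cap
Score 714 is in the 709–759 band; LTV 71.8% is in the 71.01–83% band → 9.55%.

9.55%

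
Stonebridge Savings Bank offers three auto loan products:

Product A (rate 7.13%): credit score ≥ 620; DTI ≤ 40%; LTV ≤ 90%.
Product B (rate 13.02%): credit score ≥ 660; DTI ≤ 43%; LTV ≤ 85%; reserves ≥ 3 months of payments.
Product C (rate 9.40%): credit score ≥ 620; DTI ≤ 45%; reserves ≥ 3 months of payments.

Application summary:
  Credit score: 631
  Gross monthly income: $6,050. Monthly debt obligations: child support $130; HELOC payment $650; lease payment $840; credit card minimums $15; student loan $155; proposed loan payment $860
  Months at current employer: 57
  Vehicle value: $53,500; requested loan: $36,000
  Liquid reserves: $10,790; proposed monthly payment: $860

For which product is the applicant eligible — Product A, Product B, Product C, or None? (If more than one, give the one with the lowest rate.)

Product C

Total debts = (130 + 650 + 840 + 15 + 155 + 860) = 2,650; DTI = 2,650/6,050 = 43.8%.
LTV = 36,000/53,500 = 67.3%.
Reserves = 10,790/860 = 12.5 months.
Product A: score 631 ≥ 620; DTI 43.8% > 40%; LTV 67.3% ≤ 90% → does not qualify.
Product B: score 631 < 660; DTI 43.8% > 43%; LTV 67.3% ≤ 85%; reserves 12.5 ≥ 3 mo → does not qualify.
Product C: score 631 ≥ 620; DTI 43.8% ≤ 45%; reserves 12.5 ≥ 3 mo → qualifies.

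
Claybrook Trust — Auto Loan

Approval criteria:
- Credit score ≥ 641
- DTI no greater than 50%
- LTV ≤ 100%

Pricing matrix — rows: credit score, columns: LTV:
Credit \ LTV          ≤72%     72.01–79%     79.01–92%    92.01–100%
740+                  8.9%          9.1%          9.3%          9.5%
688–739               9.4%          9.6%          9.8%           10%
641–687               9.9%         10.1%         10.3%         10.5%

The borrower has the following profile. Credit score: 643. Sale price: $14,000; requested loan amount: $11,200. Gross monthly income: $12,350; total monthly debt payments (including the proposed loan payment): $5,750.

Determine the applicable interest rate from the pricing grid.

Credit score 643 ≥ 641; Debt-to-income = 5,750/12,350 = 46.6% — meets 50% limit
LTV = 11,200/14,000 = 80% ≤ 100%
Row: 643 falls in 641–687. Column: 80% falls in 79.01–92%. Rate = 10.3%.

10.3%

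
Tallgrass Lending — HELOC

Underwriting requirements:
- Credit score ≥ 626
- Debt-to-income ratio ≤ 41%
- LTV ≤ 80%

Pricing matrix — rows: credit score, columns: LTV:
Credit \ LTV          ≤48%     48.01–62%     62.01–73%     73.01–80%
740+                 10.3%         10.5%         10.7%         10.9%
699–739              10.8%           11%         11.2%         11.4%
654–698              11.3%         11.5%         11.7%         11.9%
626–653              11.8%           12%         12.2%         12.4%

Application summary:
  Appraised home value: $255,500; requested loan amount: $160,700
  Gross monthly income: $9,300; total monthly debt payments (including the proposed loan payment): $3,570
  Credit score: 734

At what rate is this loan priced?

Credit score 734 ≥ 626; Debt-to-income = 3,570/9,300 = 38.4% — meets 41% limit
LTV: 160,700 ÷ 255,500 = 62.9%, within 80% cap
Score 734 is in the 699–739 band; LTV 62.9% is in the 62.01–73% band → 11.2%.

11.2%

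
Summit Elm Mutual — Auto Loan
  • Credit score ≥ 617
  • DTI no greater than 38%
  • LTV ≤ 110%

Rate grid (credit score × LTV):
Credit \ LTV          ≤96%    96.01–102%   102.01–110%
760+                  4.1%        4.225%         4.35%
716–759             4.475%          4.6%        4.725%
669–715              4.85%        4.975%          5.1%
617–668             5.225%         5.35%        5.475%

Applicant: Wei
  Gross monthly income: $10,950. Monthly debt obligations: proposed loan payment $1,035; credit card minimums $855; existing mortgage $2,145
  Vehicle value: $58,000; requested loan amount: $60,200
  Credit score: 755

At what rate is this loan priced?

4.725%

Credit score 755 ≥ 617; Total monthly debts = (1,035 + 855 + 2,145) = 4,035. DTI = 4,035/10,950 = 36.8% ≤ 38%
Loan-to-value = 60,200/58,000 = 103.8% — pass (110% max)
Score 755 is in the 716–759 band; LTV 103.8% is in the 102.01–110% band → 4.725%.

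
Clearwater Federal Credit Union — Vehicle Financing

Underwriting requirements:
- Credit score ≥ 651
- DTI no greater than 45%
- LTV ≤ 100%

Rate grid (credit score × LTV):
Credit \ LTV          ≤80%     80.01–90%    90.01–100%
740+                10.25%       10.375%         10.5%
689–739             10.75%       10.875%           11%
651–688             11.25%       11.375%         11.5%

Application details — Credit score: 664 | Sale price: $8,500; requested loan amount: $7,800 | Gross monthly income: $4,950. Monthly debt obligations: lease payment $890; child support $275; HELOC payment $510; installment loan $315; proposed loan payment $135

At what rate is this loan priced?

11.5%

Credit score 664 ≥ 651; Total monthly debts = (890 + 275 + 510 + 315 + 135) = 2,125. DTI = 2,125/4,950 = 42.9% ≤ 45%
Loan-to-value = 7,800/8,500 = 91.8% — pass (100% max)
Score 664 is in the 651–688 band; LTV 91.8% is in the 90.01–100% band → 11.5%.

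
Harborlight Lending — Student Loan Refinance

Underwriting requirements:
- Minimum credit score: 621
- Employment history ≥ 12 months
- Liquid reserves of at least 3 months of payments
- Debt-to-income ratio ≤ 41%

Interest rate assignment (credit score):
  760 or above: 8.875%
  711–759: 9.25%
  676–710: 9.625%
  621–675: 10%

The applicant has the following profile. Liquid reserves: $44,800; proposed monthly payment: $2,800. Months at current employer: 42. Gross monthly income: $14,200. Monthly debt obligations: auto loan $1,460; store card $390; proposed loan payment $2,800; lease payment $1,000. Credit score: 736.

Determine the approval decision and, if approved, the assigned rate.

Credit score 736 ≥ 621 (meets minimum)
Reserves: 44,800 ÷ 2,800 = 16.0 months (meets 3-month minimum)
Employment 42 ≥ 12 months
Total monthly debts = (1,460 + 390 + 2,800 + 1,000) = 5,650. DTI: 5,650 ÷ 14,200 = 39.8%, within the 41% cap
All requirements met. Score 736 falls in the 711–759 tier → 9.25%.

Approved at 9.25%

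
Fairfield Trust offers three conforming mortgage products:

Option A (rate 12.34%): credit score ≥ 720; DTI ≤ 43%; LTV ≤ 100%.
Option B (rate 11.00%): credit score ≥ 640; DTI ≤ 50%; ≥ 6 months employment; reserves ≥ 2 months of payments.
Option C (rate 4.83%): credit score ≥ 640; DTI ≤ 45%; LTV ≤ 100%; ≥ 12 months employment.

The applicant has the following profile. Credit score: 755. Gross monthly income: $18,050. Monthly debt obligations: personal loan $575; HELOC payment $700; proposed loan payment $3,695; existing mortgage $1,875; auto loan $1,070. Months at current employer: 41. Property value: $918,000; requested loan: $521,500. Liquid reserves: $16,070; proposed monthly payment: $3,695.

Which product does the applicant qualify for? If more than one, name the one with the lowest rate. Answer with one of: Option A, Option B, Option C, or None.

Total debts = (575 + 700 + 3,695 + 1,875 + 1,070) = 7,915; DTI = 7,915/18,050 = 43.9%.
LTV = 521,500/918,000 = 56.8%.
Reserves = 16,070/3,695 = 4.3 months.
Option A: score 755 ≥ 720; DTI 43.9% > 43%; LTV 56.8% ≤ 100% → does not qualify.
Option B: score 755 ≥ 640; DTI 43.9% ≤ 50%; employment 41 ≥ 6 mo; reserves 4.3 ≥ 2 mo → qualifies.
Option C: score 755 ≥ 640; DTI 43.9% ≤ 45%; LTV 56.8% ≤ 100%; employment 41 ≥ 12 mo → qualifies.
Qualifying: Option B, Option C. Lowest rate is 4.83% → Option C.

Option C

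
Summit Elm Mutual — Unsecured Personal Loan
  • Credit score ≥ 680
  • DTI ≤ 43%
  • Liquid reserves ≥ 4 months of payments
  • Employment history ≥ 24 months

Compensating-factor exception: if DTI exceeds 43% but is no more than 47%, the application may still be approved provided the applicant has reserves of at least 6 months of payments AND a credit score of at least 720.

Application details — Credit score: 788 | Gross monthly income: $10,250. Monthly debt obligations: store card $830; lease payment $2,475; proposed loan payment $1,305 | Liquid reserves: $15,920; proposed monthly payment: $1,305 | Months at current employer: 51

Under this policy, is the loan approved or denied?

Credit score 788 ≥ 680 (meets base)
Total debts = (830 + 2,475 + 1,305) = 4,610. DTI: 4,610 ÷ 10,250 = 45%, over the 43% base limit.
Reserves = 15,920/1,305 = 12.2 months ≥ 4
Employment 51 ≥ 24 months
45% falls in the override range (43%–47%), so the compensating-factor test applies.
Override check — reserves: 12.2 mo (ok); score: 788 (ok).
Both override conditions satisfied; DTI exception granted.

Approved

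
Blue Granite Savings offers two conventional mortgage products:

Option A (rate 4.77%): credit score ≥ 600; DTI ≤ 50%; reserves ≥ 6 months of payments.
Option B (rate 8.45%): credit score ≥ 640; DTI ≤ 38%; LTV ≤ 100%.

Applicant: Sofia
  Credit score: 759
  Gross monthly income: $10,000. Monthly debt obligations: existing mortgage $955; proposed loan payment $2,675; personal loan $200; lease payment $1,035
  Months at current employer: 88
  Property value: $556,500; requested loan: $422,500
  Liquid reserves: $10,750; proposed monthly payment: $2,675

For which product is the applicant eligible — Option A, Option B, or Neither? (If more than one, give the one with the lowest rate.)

Neither

Total debts = (955 + 2,675 + 200 + 1,035) = 4,865; DTI = 4,865/10,000 = 48.6%.
LTV = 422,500/556,500 = 75.9%.
Reserves = 10,750/2,675 = 4.0 months.
Option A: score 759 ≥ 600; DTI 48.6% ≤ 50%; reserves 4.0 < 6 mo → does not qualify.
Option B: score 759 ≥ 640; DTI 48.6% > 38%; LTV 75.9% ≤ 100% → does not qualify.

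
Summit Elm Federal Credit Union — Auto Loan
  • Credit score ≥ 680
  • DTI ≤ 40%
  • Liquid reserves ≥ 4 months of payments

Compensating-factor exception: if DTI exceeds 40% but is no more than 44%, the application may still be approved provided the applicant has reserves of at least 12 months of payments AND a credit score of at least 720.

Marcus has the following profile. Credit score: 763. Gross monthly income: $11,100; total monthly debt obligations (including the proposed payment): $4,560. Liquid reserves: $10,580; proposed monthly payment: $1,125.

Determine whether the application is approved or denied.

Credit score 763 ≥ 680 (meets base)
DTI = 4,560/11,100 = 41.1% > 40% — standard DTI limit exceeded.
Liquid reserves cover 10,580/1,125 = 9.4 months — ≥ 4 required
41.1% falls in the override range (40%–44%), so the compensating-factor test applies.
Override check — reserves: 9.4 mo (short of 12); score: 763 (ok).
Compensating-factor requirement not fully met.

Denied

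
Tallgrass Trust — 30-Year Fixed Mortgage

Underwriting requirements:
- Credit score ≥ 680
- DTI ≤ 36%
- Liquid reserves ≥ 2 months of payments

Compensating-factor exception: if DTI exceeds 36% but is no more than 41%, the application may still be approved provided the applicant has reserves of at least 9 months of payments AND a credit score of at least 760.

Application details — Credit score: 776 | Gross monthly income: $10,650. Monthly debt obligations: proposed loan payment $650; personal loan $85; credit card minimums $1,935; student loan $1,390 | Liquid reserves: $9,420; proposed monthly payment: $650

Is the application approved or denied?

Credit score 776 ≥ 680 (meets base)
Total debts = (650 + 85 + 1,935 + 1,390) = 4,060. DTI: 4,060 ÷ 10,650 = 38.1%, over the 36% base limit.
Reserves = 9,420/650 = 14.5 months ≥ 2
DTI 38.1% is within the 36%–41% exception band; checking compensating factors.
Override check — reserves: 14.5 mo (ok); score: 776 (ok).
Both compensating conditions met → exception applies.

Approved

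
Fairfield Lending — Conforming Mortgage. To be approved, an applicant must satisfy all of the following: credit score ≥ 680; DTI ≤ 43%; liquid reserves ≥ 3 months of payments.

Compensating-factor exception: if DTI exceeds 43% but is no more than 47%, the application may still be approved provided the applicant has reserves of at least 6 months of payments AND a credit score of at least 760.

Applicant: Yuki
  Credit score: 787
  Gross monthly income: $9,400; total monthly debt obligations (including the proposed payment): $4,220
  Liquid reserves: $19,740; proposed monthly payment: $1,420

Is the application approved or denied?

Approved

Credit score 787 ≥ 680 (meets base)
DTI: 4,220 ÷ 9,400 = 44.9%, over the 43% base limit.
Reserves: 19,740 ÷ 1,420 = 13.9 months (meets 3-month minimum)
44.9% falls in the override range (43%–47%), so the compensating-factor test applies.
Override check — reserves: 13.9 mo (ok); score: 787 (ok).
Both compensating conditions met → exception applies.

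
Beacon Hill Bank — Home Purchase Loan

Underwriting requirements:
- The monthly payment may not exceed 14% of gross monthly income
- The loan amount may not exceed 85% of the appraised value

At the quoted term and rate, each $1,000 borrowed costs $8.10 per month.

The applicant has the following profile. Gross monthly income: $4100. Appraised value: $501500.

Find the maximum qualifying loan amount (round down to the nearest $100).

Payment cap: 14% × $4,100 = $574/month.
At $8.10 per $1,000, that supports 574/8.10 × 1,000 ≈ $70,864 → $70,800.
LTV cap: 85% × $501,500 = $426,275 → $426,200.
Binding constraint: payment-to-income.

$70,800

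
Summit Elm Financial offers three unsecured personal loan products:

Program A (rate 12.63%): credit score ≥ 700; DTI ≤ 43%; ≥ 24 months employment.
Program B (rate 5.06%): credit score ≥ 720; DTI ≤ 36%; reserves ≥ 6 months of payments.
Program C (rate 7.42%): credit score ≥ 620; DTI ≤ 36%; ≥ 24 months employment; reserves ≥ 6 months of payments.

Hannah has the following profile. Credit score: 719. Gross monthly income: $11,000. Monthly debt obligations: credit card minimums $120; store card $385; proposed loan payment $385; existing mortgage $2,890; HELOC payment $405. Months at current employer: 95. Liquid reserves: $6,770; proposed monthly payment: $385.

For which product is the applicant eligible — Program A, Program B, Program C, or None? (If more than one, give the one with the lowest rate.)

Total debts = (120 + 385 + 385 + 2,890 + 405) = 4,185; DTI = 4,185/11,000 = 38%.
Reserves = 6,770/385 = 17.6 months.
Program A: score 719 ≥ 700; DTI 38% ≤ 43%; employment 95 ≥ 24 mo → qualifies.
Program B: score 719 < 720; DTI 38% > 36%; reserves 17.6 ≥ 6 mo → does not qualify.
Program C: score 719 ≥ 620; DTI 38% > 36%; employment 95 ≥ 24 mo; reserves 17.6 ≥ 6 mo → does not qualify.

Program A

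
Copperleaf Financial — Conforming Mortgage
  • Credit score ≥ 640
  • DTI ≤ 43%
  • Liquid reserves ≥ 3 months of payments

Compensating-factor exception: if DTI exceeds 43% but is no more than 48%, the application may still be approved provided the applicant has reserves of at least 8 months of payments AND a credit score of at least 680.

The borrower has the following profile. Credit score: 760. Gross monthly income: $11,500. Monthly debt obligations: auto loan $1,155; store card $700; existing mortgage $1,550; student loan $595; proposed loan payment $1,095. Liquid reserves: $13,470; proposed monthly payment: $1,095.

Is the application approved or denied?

Approved

Credit score 760 ≥ 640 (meets base)
Total debts = (1,155 + 700 + 1,550 + 595 + 1,095) = 5,095. DTI = 5,095/11,500 = 44.3% > 43% — standard DTI limit exceeded.
Liquid reserves cover 13,470/1,095 = 12.3 months — ≥ 3 required
44.3% falls in the override range (43%–48%), so the compensating-factor test applies.
Reserves 12.3 ≥ 8 months; credit score 760 ≥ 680.
Both compensating conditions met → exception applies.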